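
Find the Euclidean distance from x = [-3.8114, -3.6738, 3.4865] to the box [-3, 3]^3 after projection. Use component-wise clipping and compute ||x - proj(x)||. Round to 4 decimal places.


Project each component onto [-3, 3].
clip(-3.8114) = -3.0, clip(-3.6738) = -3.0, clip(3.4865) = 3.0
Projection = [-3.0, -3.0, 3.0]
Squared diffs: [0.6584, 0.454, 0.2367]
Distance = sqrt(1.3491) = 1.1615


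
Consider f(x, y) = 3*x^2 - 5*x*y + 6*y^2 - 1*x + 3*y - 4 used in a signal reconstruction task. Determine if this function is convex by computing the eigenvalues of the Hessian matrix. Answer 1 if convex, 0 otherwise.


The Hessian of f(x,y) = 3*x^2 - 5*x*y + 6*y^2 - 1*x + 3*y - 4 is:
H = [[6, -5], [-5, 12]]
Trace = 6 + 12 = 18
Determinant = 6*12 - (-5)^2 = 47
Discriminant = (18)^2 - 4*47 = 136.0
Eigenvalues: lambda_1 = 3.169, lambda_2 = 14.831
The function is convex.

1


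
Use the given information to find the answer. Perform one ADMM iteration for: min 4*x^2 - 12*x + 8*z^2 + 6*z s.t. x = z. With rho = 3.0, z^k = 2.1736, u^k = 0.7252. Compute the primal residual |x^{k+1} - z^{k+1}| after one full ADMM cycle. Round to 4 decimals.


ADMM iteration with rho = 3.0, z^k = 2.1736, u^k = 0.7252
Step 1: x-update.
Minimize 4*x^2 - 12*x + (3.0/2)*(x - 2.1736 + 0.7252)^2
FOC: (2*4 + 3.0)*x = 12 + 3.0*(2.1736 - 0.7252)
x^{k+1} = 1.4859
Step 2: z-update.
Minimize 8*z^2 + 6*z + (3.0/2)*(1.4859 - z + 0.7252)^2
FOC: (2*8 + 3.0)*z = -6 + 3.0*(1.4859 + 0.7252)
z^{k+1} = 0.0333
Step 3: u-update.
u^{k+1} = 0.7252 + 1.4859 - 0.0333 = 2.1778
Step 4: Primal residual = |1.4859 - 0.0333| = 1.4526


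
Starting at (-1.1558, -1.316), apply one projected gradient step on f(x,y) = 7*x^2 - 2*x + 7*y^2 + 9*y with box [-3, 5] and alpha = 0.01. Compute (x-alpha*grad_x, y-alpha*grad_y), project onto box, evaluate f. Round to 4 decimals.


Step 1: Compute gradient at (-1.1558, -1.316).
grad_x = 2*7*-1.1558 - 2 = -18.1812
grad_y = 2*7*-1.316 + 9 = -9.424
Step 2: Gradient step.
x_raw = -1.1558 - 0.01*-18.1812 = -0.974
y_raw = -1.316 - 0.01*-9.424 = -1.2218
Step 3: Project onto [-3, 5].
x_proj = clip(-0.974) = -0.974
y_proj = clip(-1.2218) = -1.2218
Step 4: Evaluate f.
f(-0.974, -1.2218) = 8.0416


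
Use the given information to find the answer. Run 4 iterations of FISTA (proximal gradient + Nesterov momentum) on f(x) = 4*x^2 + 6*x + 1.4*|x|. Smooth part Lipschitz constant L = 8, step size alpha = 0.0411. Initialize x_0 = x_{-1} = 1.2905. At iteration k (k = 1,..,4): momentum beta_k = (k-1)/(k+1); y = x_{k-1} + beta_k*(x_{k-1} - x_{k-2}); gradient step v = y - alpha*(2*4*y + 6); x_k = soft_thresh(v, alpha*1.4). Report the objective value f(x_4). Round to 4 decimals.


FISTA on f(x) = 4*x^2 + 6*x + 1.4*|x|
L = 8, alpha = 0.0411
Iteration 1: beta = 0.0, y = 1.2905 + 0.0*(1.2905 - 1.2905) = 1.2905
  grad(y) = 16.324, v = y - alpha*grad = 0.6196
  prox(v) = soft_thresh(0.6196, 0.0575) = 0.562
Iteration 2: beta = 0.3333, y = 0.562 + 0.3333*(0.562 - 1.2905) = 0.3192
  grad(y) = 8.5538, v = y - alpha*grad = -0.0323
  prox(v) = soft_thresh(-0.0323, 0.0575) = 0.0
Iteration 3: beta = 0.5, y = 0.0 + 0.5*(0.0 - 0.562) = -0.281
  grad(y) = 3.7518, v = y - alpha*grad = -0.4352
  prox(v) = soft_thresh(-0.4352, 0.0575) = -0.3777
Iteration 4: beta = 0.6, y = -0.3777 + 0.6*(-0.3777 - 0.0) = -0.6043
  grad(y) = 1.1657, v = y - alpha*grad = -0.6522
  prox(v) = soft_thresh(-0.6522, 0.0575) = -0.5947
f(x_4) = 4*(-0.5947)^2 + 6*(-0.5947) + 1.4*|-0.5947| = -1.321


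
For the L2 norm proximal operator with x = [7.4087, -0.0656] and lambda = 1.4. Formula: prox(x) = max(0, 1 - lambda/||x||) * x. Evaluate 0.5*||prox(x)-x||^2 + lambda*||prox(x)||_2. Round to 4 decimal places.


Step 1: Compute ||x||.
||x|| = 7.409
Step 2: Compute scaling factor.
scale = max(0, 1 - 1.4/7.409) = 0.811
Step 3: prox(x) = [6.0088, -0.0532]
||prox(x)|| = 6.009
Step 4: Proximal objective.
0.5*||prox-x||^2 = 0.98
lambda*||prox|| = 8.4126
Total = 9.3926


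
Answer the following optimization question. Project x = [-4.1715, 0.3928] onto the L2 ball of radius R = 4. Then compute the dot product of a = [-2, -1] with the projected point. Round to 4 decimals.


Step 1: Compute ||x|| (intermediates to 6 decimals).
||x|| = sqrt((-4.1715)^2 + 0.3928^2) = 4.189953
Step 2: Project.
Since ||x|| > R, scale = R/||x|| = 4/4.189953 = 0.954665, proj(x) = scale * x
proj(x) = [-3.982385, 0.374992]
Step 3: Dot product.
a^T * proj(x) = -2*(-3.982385) - 1*0.374992 = 7.5898


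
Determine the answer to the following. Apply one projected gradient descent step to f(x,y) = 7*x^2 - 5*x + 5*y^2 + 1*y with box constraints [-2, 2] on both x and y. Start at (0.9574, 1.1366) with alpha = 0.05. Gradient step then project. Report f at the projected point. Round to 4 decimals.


Step 1: Compute gradient at (0.9574, 1.1366).
grad_x = 2*7*0.9574 - 5 = 8.4036
grad_y = 2*5*1.1366 + 1 = 12.366
Step 2: Gradient step.
x_raw = 0.9574 - 0.05*8.4036 = 0.5372
y_raw = 1.1366 - 0.05*12.366 = 0.5183
Step 3: Project onto [-2, 2].
x_proj = clip(0.5372) = 0.5372
y_proj = clip(0.5183) = 0.5183
Step 4: Evaluate f.
f(0.5372, 0.5183) = 1.1956


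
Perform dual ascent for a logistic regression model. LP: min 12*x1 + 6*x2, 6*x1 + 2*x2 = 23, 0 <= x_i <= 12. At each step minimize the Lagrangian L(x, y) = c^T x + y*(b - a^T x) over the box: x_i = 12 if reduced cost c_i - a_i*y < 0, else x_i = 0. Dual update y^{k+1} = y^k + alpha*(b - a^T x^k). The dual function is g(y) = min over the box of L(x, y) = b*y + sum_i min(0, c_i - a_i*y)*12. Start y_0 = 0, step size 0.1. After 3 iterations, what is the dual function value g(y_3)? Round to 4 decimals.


Dual ascent for LP: min 12*x1 + 6*x2, 6*x1 + 2*x2 = 23, 0 <= x_i <= 12
Step 1: y^k = 0.0, reduced costs: (12.0, 6.0)
  x^k = (0.0, 0.0), subgradient = b - a^T x = 23.0
  y^{k+1} = 0.0 + 0.1*23.0 = 2.3
Step 2: y^k = 2.3, reduced costs: (-1.8, 1.4)
  x^k = (12.0, 0.0), subgradient = b - a^T x = -49.0
  y^{k+1} = 2.3 + 0.1*-49.0 = -2.6
Step 3: y^k = -2.6, reduced costs: (27.6, 11.2)
  x^k = (0.0, 0.0), subgradient = b - a^T x = 23.0
  y^{k+1} = -2.6 + 0.1*23.0 = -0.3
Dual objective at y_3 = -0.3: reduced costs (13.8, 6.6), box minimizer x = (0.0, 0.0)
g(y_3) = b*y + (c1 - a1*y)*x1 + (c2 - a2*y)*x2 = 23*(-0.3) + 13.8*0.0 + 6.6*0.0 = -6.9 + 0.0 + 0.0 = -6.9


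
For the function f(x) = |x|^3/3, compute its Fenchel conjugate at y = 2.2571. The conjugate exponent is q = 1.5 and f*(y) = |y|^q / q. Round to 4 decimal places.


The conjugate exponent q satisfies 1/p + 1/q = 1.
p = 3, so q = 3/(3 - 1) = 1.5
|y|^q = 2.2571^1.5 = 3.391
f*(2.2571) = 3.391 / 1.5 = 2.2607


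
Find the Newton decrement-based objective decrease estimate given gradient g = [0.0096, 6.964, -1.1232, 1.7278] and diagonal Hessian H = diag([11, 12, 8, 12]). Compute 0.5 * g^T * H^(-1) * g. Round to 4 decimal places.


Step 1: H is diagonal, so H^(-1) * g = [0.0009, 0.5803, -0.1404, 0.144].
Step 2: g^T H^(-1) g = sum_i g_i^2 / H_ii
  = (0.0096)^2/11 + (6.964)^2/12 + (-1.1232)^2/8 + (1.7278)^2/12
  = 0.0 + 4.0414 + 0.1577 + 0.2488 = 4.4479
Step 3: Objective decrease = 0.5 * g^T H^(-1) g = 2.224


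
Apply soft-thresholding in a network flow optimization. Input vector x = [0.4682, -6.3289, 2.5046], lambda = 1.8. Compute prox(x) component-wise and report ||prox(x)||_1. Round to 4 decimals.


Soft-thresholding with lambda = 1.8:
prox(0.4682) = sign(0.4682)*max(|0.4682| - 1.8, 0) = 0.0
prox(-6.3289) = sign(-6.3289)*max(|-6.3289| - 1.8, 0) = -4.5289
prox(2.5046) = sign(2.5046)*max(|2.5046| - 1.8, 0) = 0.7046
prox(x) = [0.0, -4.5289, 0.7046]
||prox(x)||_1 = 0.0 + 4.5289 + 0.7046 = 5.2335


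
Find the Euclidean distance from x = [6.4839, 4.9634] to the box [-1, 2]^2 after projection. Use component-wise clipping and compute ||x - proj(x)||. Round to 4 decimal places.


Project each component onto [-1, 2].
clip(6.4839) = 2.0, clip(4.9634) = 2.0
Projection = [2.0, 2.0]
Squared diffs: [20.1054, 8.7817]
Distance = sqrt(28.8871) = 5.3747


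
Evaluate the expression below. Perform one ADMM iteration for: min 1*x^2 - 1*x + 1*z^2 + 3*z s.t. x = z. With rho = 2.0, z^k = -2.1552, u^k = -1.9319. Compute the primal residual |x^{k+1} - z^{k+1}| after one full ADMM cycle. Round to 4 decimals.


ADMM iteration with rho = 2.0, z^k = -2.1552, u^k = -1.9319
Step 1: x-update.
Minimize 1*x^2 - 1*x + (2.0/2)*(x + 2.1552 - 1.9319)^2
FOC: (2*1 + 2.0)*x = 1 + 2.0*(-2.1552 + 1.9319)
x^{k+1} = 0.1384
Step 2: z-update.
Minimize 1*z^2 + 3*z + (2.0/2)*(0.1384 - z - 1.9319)^2
FOC: (2*1 + 2.0)*z = -3 + 2.0*(0.1384 - 1.9319)
z^{k+1} = -1.6468
Step 3: u-update.
u^{k+1} = -1.9319 + 0.1384 + 1.6468 = -0.1468
Step 4: Primal residual = |0.1384 + 1.6468| = 1.7851


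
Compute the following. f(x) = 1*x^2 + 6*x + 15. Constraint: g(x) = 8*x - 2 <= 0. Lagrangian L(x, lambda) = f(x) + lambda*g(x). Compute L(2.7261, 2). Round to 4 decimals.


Step 1: Evaluate f(x).
f(2.7261) = 1*2.7261^2 + 6*2.7261 + 15 = 38.7882
Step 2: Evaluate g(x).
g(2.7261) = 8*2.7261 - 2 = 19.8088
Step 3: Compute Lagrangian.
L = 38.7882 + 2*19.8088 = 78.4058


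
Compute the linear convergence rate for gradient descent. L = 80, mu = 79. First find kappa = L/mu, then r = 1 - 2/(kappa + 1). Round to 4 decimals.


Step 1: Compute the condition number.
kappa = L/mu = 80/79 = 1.0127
Step 2: Compute the convergence rate.
r = 1 - 2/(kappa + 1) = 1 - 2*mu/(L + mu) = (L - mu)/(L + mu) = 1/159 = 0.0063


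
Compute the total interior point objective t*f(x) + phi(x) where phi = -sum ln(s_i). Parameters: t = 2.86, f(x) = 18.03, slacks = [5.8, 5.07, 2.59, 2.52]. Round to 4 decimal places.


Step 1: Compute log-barrier.
ln values: [1.7579, 1.6233, 0.9517, 0.9243]
phi = -(1.7579 + 1.6233 + 0.9517 + 0.9243) = -5.2571
Step 2: Compute augmented objective.
t*f(x) = 2.86*18.03 = 51.5658
Total = 51.5658 - 5.2571 = 46.3087


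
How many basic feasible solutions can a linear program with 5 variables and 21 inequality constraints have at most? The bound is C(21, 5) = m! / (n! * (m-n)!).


Each vertex corresponds to some choice of n active constraints out of m, so the number of vertices is at most C(m, n) = m! / (n!(m-n)!).
m = 21, n = 5
Numerator: 21 * 20 * 19 * 18 * 17
Denominator: 5! = 120
C(21, 5) = 20349


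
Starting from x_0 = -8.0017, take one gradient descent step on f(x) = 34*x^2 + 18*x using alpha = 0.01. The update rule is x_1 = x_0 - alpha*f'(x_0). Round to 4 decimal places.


We compute the gradient at x_0 and apply the update.
f'(x) = 68*x + 18
f'(-8.0017) = 68*-8.0017 + 18 = -526.1156
x_1 = -8.0017 - 0.01*-526.1156 = -2.7405


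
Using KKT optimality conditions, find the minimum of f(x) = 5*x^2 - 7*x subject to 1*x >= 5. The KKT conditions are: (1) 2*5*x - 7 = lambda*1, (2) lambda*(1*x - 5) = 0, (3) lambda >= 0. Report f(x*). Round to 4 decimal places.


Step 1: Try lambda = 0 (constraint inactive).
x_unc = 7/(2*5) = 0.7
Check: 1*0.7 = 0.7 < 5 -- violated!
Step 2: Constraint must be active: 1*x = 5
x* = 5/1 = 5.0
lambda = (2*5*5.0 - 7)/1 = 43.0
Step 3: Compute optimal value.
f(x*) = 5*5.0^2 - 7*5.0 = 90.0


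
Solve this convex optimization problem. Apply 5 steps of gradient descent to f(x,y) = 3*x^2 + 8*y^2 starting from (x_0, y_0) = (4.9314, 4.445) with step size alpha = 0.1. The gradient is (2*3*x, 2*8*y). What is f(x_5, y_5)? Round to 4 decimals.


Gradient descent on f(x,y) = 3*x^2 + 8*y^2.
Starting point: (4.9314, 4.445), alpha = 0.1
Step 1: grad_x = 2*3*4.9314 = 29.5884, grad_y = 2*8*4.445 = 71.12
  x_1 = 4.9314 - 0.1*29.5884 = 1.9726
  y_1 = 4.445 - 0.1*71.12 = -2.667
Step 2: grad_x = 2*3*1.9726 = 11.8354, grad_y = 2*8*-2.667 = -42.672
  x_2 = 1.9726 - 0.1*11.8354 = 0.789
  y_2 = -2.667 - 0.1*-42.672 = 1.6002
Step 3: grad_x = 2*3*0.789 = 4.7341, grad_y = 2*8*1.6002 = 25.6032
  x_3 = 0.789 - 0.1*4.7341 = 0.3156
  y_3 = 1.6002 - 0.1*25.6032 = -0.9601
Step 4: grad_x = 2*3*0.3156 = 1.8937, grad_y = 2*8*-0.9601 = -15.3619
  x_4 = 0.3156 - 0.1*1.8937 = 0.1262
  y_4 = -0.9601 - 0.1*-15.3619 = 0.5761
Step 5: grad_x = 2*3*0.1262 = 0.7575, grad_y = 2*8*0.5761 = 9.2172
  x_5 = 0.1262 - 0.1*0.7575 = 0.0505
  y_5 = 0.5761 - 0.1*9.2172 = -0.3456
f(0.0505, -0.3456) = 3*0.0505^2 + 8*(-0.3456)^2 = 0.9634


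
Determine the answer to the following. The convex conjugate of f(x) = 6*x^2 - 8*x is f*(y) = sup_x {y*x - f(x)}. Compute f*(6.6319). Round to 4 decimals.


f*(y) = sup_x {y*x - a*x^2 - b*x} = sup_x {(y-b)*x - a*x^2}
FOC: (y - b) - 2a*x = 0 => x* = (y - b)/(2a)
x* = (6.6319 + 8)/(2*6) = 1.2193
f*(6.6319) = (y-b)^2/(4a) = (6.6319 + 8)^2/(4*6)
= 214.0925/24 = 8.9205


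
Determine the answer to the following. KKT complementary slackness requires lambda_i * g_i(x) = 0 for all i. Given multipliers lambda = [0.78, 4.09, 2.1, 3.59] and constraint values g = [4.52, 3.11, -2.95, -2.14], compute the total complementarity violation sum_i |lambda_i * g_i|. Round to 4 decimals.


KKT complementary slackness check:
lambda_1 * g_1 = 0.78 * 4.52 = 3.5256
lambda_2 * g_2 = 4.09 * 3.11 = 12.7199
lambda_3 * g_3 = 2.1 * -2.95 = -6.195
lambda_4 * g_4 = 3.59 * -2.14 = -7.6826
Total violation = 3.5256 + 12.7199 + 6.195 + 7.6826 = 30.1231


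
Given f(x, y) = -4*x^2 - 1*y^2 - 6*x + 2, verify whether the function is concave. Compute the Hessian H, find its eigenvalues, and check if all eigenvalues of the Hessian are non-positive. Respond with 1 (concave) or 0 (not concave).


The Hessian of f(x,y) = -4*x^2 - 1*y^2 - 6*x + 2 is:
H = [[-8, 0], [0, -2]]
Trace = -8 - 2 = -10
Determinant = -8*-2 - (0)^2 = 16
Discriminant = (-10)^2 - 4*16 = 36.0
Eigenvalues: lambda_1 = -8.0, lambda_2 = -2.0
The function is concave.

1


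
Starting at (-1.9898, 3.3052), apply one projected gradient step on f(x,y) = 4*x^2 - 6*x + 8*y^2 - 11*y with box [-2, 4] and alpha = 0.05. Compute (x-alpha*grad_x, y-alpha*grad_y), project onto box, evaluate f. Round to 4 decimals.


Step 1: Compute gradient at (-1.9898, 3.3052).
grad_x = 2*4*-1.9898 - 6 = -21.9184
grad_y = 2*8*3.3052 - 11 = 41.8832
Step 2: Gradient step.
x_raw = -1.9898 - 0.05*-21.9184 = -0.8939
y_raw = 3.3052 - 0.05*41.8832 = 1.211
Step 3: Project onto [-2, 4].
x_proj = clip(-0.8939) = -0.8939
y_proj = clip(1.211) = 1.211
Step 4: Evaluate f.
f(-0.8939, 1.211) = 6.9709


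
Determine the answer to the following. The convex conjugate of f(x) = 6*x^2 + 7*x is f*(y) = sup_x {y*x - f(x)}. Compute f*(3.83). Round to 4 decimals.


f*(y) = sup_x {y*x - a*x^2 - b*x} = sup_x {(y-b)*x - a*x^2}
FOC: (y - b) - 2a*x = 0 => x* = (y - b)/(2a)
x* = (3.83 - 7)/(2*6) = -0.2642
f*(3.83) = (y-b)^2/(4a) = (3.83 - 7)^2/(4*6)
= 10.0489/24 = 0.4187


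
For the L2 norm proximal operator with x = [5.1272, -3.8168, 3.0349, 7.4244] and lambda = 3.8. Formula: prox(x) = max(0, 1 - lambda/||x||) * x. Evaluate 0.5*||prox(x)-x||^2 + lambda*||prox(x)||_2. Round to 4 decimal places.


Step 1: Compute ||x||.
||x|| = 10.2561
Step 2: Compute scaling factor.
scale = max(0, 1 - 3.8/10.2561) = 0.6295
Step 3: prox(x) = [3.2275, -2.4026, 1.9104, 4.6736]
||prox(x)|| = 6.4561
Step 4: Proximal objective.
0.5*||prox-x||^2 = 7.22
lambda*||prox|| = 24.5332
Total = 31.7533


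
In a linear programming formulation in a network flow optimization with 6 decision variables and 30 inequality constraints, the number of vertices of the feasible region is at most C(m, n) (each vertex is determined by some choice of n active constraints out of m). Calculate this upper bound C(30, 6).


Each vertex corresponds to some choice of n active constraints out of m, so the number of vertices is at most C(m, n) = m! / (n!(m-n)!).
m = 30, n = 6
Numerator: 30 * 29 * 28 * 27 * 26 * 25
Denominator: 6! = 720
C(30, 6) = 593775


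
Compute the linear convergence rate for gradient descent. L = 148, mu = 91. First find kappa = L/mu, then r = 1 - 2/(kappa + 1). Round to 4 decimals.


Step 1: Compute the condition number.
kappa = L/mu = 148/91 = 1.6264
Step 2: Compute the convergence rate.
r = 1 - 2/(kappa + 1) = 1 - 2*mu/(L + mu) = (L - mu)/(L + mu) = 57/239 = 0.2385


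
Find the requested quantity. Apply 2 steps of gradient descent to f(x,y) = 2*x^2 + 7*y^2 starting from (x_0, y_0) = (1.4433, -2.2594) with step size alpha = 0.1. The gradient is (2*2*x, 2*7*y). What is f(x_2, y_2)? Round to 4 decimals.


Gradient descent on f(x,y) = 2*x^2 + 7*y^2.
Starting point: (1.4433, -2.2594), alpha = 0.1
Step 1: grad_x = 2*2*1.4433 = 5.7732, grad_y = 2*7*-2.2594 = -31.6316
  x_1 = 1.4433 - 0.1*5.7732 = 0.866
  y_1 = -2.2594 - 0.1*-31.6316 = 0.9038
Step 2: grad_x = 2*2*0.866 = 3.4639, grad_y = 2*7*0.9038 = 12.6526
  x_2 = 0.866 - 0.1*3.4639 = 0.5196
  y_2 = 0.9038 - 0.1*12.6526 = -0.3615
f(0.5196, -0.3615) = 2*0.5196^2 + 7*(-0.3615)^2 = 1.4547


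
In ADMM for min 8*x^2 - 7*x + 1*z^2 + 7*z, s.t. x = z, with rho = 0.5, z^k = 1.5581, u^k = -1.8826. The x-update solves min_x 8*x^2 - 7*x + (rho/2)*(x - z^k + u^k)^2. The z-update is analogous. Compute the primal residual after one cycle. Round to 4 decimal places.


ADMM iteration with rho = 0.5, z^k = 1.5581, u^k = -1.8826
Step 1: x-update.
Minimize 8*x^2 - 7*x + (0.5/2)*(x - 1.5581 - 1.8826)^2
FOC: (2*8 + 0.5)*x = 7 + 0.5*(1.5581 + 1.8826)
x^{k+1} = 0.5285
Step 2: z-update.
Minimize 1*z^2 + 7*z + (0.5/2)*(0.5285 - z - 1.8826)^2
FOC: (2*1 + 0.5)*z = -7 + 0.5*(0.5285 - 1.8826)
z^{k+1} = -3.0708
Step 3: u-update.
u^{k+1} = -1.8826 + 0.5285 + 3.0708 = 1.7167
Step 4: Primal residual = |0.5285 + 3.0708| = 3.5993


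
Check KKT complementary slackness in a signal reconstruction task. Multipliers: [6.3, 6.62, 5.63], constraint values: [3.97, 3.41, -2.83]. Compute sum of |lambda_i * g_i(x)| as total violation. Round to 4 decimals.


KKT complementary slackness check:
lambda_1 * g_1 = 6.3 * 3.97 = 25.011
lambda_2 * g_2 = 6.62 * 3.41 = 22.5742
lambda_3 * g_3 = 5.63 * -2.83 = -15.9329
Total violation = 25.011 + 22.5742 + 15.9329 = 63.5181


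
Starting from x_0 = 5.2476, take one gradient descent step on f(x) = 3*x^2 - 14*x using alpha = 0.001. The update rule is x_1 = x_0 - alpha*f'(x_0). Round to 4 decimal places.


We compute the gradient at x_0 and apply the update.
f'(x) = 6*x - 14
f'(5.2476) = 6*5.2476 - 14 = 17.4856
x_1 = 5.2476 - 0.001*17.4856 = 5.2301


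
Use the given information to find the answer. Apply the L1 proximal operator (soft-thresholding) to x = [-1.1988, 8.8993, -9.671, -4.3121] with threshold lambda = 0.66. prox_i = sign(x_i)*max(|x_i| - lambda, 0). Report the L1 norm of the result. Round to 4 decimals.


Soft-thresholding with lambda = 0.66:
prox(-1.1988) = sign(-1.1988)*max(|-1.1988| - 0.66, 0) = -0.5388
prox(8.8993) = sign(8.8993)*max(|8.8993| - 0.66, 0) = 8.2393
prox(-9.671) = sign(-9.671)*max(|-9.671| - 0.66, 0) = -9.011
prox(-4.3121) = sign(-4.3121)*max(|-4.3121| - 0.66, 0) = -3.6521
prox(x) = [-0.5388, 8.2393, -9.011, -3.6521]
||prox(x)||_1 = 0.5388 + 8.2393 + 9.011 + 3.6521 = 21.4412


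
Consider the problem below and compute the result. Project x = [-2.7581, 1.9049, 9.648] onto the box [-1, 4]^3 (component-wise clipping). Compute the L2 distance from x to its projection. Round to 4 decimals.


Project each component onto [-1, 4].
clip(-2.7581) = -1.0, clip(1.9049) = 1.9049, clip(9.648) = 4.0
Projection = [-1.0, 1.9049, 4.0]
Squared diffs: [3.0909, 0.0, 31.8999]
Distance = sqrt(34.9908) = 5.9153


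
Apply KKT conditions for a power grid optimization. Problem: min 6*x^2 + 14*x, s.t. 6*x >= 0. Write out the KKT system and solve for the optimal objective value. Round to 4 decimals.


Step 1: Try lambda = 0 (constraint inactive).
x_unc = -14/(2*6) = -1.1667
Check: 6*-1.1667 = -7.0002 < 0 -- violated!
Step 2: Constraint must be active: 6*x = 0
x* = 0/6 = 0.0
lambda = (2*6*0.0 + 14)/6 = 2.3333
Step 3: Compute optimal value.
f(x*) = 6*0.0^2 + 14*0.0 = 0.0


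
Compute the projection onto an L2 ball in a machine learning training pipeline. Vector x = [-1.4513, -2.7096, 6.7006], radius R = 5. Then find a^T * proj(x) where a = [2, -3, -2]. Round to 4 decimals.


Step 1: Compute ||x|| (intermediates to 6 decimals).
||x|| = sqrt((-1.4513)^2 + (-2.7096)^2 + 6.7006^2) = 7.371991
Step 2: Project.
Since ||x|| > R, scale = R/||x|| = 5/7.371991 = 0.678243, proj(x) = scale * x
proj(x) = [-0.984334, -1.837767, 4.544635]
Step 3: Dot product.
a^T * proj(x) = 2*(-0.984334) - 3*(-1.837767) - 2*4.544635 = -5.5446


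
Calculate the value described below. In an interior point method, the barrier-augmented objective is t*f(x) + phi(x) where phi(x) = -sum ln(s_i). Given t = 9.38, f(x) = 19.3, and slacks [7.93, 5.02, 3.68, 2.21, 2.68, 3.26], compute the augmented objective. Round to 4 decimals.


Step 1: Compute log-barrier.
ln values: [2.0707, 1.6134, 1.3029, 0.793, 0.9858, 1.1817]
phi = -(2.0707 + 1.6134 + 1.3029 + 0.793 + 0.9858 + 1.1817) = -7.9475
Step 2: Compute augmented objective.
t*f(x) = 9.38*19.3 = 181.034
Total = 181.034 - 7.9475 = 173.0865


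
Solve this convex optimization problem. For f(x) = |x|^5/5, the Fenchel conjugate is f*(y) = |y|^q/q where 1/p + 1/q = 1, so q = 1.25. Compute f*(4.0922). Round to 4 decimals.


The conjugate exponent q satisfies 1/p + 1/q = 1.
p = 5, so q = 5/(5 - 1) = 1.25
|y|^q = 4.0922^1.25 = 5.8203
f*(4.0922) = 5.8203 / 1.25 = 4.6562


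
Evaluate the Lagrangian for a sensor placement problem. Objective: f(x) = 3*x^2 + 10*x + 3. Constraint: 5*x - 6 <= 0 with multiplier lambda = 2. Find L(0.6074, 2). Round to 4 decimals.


Step 1: Evaluate f(x).
f(0.6074) = 3*0.6074^2 + 10*0.6074 + 3 = 10.1808
Step 2: Evaluate g(x).
g(0.6074) = 5*0.6074 - 6 = -2.963
Step 3: Compute Lagrangian.
L = 10.1808 + 2*-2.963 = 4.2548


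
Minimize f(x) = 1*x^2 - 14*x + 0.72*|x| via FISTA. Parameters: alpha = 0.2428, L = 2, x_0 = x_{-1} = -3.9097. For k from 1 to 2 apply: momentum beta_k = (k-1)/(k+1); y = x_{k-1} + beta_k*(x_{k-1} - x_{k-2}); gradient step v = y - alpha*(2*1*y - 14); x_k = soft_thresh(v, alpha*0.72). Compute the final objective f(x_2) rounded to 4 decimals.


FISTA on f(x) = 1*x^2 - 14*x + 0.72*|x|
L = 2, alpha = 0.2428
Iteration 1: beta = 0.0, y = -3.9097 + 0.0*(-3.9097 + 3.9097) = -3.9097
  grad(y) = -21.8194, v = y - alpha*grad = 1.3881
  prox(v) = soft_thresh(1.3881, 0.1748) = 1.2132
Iteration 2: beta = 0.3333, y = 1.2132 + 0.3333*(1.2132 + 3.9097) = 2.9209
  grad(y) = -8.1582, v = y - alpha*grad = 4.9017
  prox(v) = soft_thresh(4.9017, 0.1748) = 4.7269
f(x_2) = 1*4.7269^2 - 14*4.7269 + 0.72*|4.7269| = -40.4296


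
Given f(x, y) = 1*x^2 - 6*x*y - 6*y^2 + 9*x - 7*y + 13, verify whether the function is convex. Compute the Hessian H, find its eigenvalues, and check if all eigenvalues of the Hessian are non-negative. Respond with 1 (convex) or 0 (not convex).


The Hessian of f(x,y) = 1*x^2 - 6*x*y - 6*y^2 + 9*x - 7*y + 13 is:
H = [[2, -6], [-6, -12]]
Trace = 2 - 12 = -10
Determinant = 2*-12 - (-6)^2 = -60
Discriminant = (-10)^2 - 4*-60 = 340.0
Eigenvalues: lambda_1 = -14.2195, lambda_2 = 4.2195
The function is not convex.

0


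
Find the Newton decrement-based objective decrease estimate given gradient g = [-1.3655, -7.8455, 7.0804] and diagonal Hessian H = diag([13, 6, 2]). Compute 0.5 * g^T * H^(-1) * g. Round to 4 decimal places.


Step 1: H is diagonal, so H^(-1) * g = [-0.105, -1.3076, 3.5402].
Step 2: g^T H^(-1) g = sum_i g_i^2 / H_ii
  = (-1.3655)^2/13 + (-7.8455)^2/6 + (7.0804)^2/2
  = 0.1434 + 10.2586 + 25.066 = 35.4681
Step 3: Objective decrease = 0.5 * g^T H^(-1) g = 17.7341


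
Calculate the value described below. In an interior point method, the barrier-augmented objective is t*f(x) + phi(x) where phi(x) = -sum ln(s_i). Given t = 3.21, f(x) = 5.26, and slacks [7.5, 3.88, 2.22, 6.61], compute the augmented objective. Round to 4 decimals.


Step 1: Compute log-barrier.
ln values: [2.0149, 1.3558, 0.7975, 1.8886]
phi = -(2.0149 + 1.3558 + 0.7975 + 1.8886) = -6.0568
Step 2: Compute augmented objective.
t*f(x) = 3.21*5.26 = 16.8846
Total = 16.8846 - 6.0568 = 10.8278


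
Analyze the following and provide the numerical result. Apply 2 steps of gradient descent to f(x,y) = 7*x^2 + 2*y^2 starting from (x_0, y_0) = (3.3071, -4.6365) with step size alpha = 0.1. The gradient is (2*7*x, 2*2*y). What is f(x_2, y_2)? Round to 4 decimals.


Gradient descent on f(x,y) = 7*x^2 + 2*y^2.
Starting point: (3.3071, -4.6365), alpha = 0.1
Step 1: grad_x = 2*7*3.3071 = 46.2994, grad_y = 2*2*-4.6365 = -18.546
  x_1 = 3.3071 - 0.1*46.2994 = -1.3228
  y_1 = -4.6365 - 0.1*-18.546 = -2.7819
Step 2: grad_x = 2*7*-1.3228 = -18.5198, grad_y = 2*2*-2.7819 = -11.1276
  x_2 = -1.3228 - 0.1*-18.5198 = 0.5291
  y_2 = -2.7819 - 0.1*-11.1276 = -1.6691
f(0.5291, -1.6691) = 7*0.5291^2 + 2*(-1.6691)^2 = 7.532


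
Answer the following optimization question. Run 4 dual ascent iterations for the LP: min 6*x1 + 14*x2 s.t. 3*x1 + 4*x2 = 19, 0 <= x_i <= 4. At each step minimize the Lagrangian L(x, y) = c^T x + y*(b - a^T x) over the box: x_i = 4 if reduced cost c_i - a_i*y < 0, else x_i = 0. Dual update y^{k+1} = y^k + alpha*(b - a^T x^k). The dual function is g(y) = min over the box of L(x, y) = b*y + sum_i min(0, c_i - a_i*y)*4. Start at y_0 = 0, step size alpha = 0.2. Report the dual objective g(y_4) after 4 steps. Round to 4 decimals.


Dual ascent for LP: min 6*x1 + 14*x2, 3*x1 + 4*x2 = 19, 0 <= x_i <= 4
Step 1: y^k = 0.0, reduced costs: (6.0, 14.0)
  x^k = (0.0, 0.0), subgradient = b - a^T x = 19.0
  y^{k+1} = 0.0 + 0.2*19.0 = 3.8
Step 2: y^k = 3.8, reduced costs: (-5.4, -1.2)
  x^k = (4.0, 4.0), subgradient = b - a^T x = -9.0
  y^{k+1} = 3.8 + 0.2*-9.0 = 2.0
Step 3: y^k = 2.0, reduced costs: (0.0, 6.0)
  x^k = (0.0, 0.0), subgradient = b - a^T x = 19.0
  y^{k+1} = 2.0 + 0.2*19.0 = 5.8
Step 4: y^k = 5.8, reduced costs: (-11.4, -9.2)
  x^k = (4.0, 4.0), subgradient = b - a^T x = -9.0
  y^{k+1} = 5.8 + 0.2*-9.0 = 4.0
Dual objective at y_4 = 4.0: reduced costs (-6.0, -2.0), box minimizer x = (4.0, 4.0)
g(y_4) = b*y + (c1 - a1*y)*x1 + (c2 - a2*y)*x2 = 19*4.0 + (-6.0)*4.0 + (-2.0)*4.0 = 76.0 - 24.0 - 8.0 = 44.0


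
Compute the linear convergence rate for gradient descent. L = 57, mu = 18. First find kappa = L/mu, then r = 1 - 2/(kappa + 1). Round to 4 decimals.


Step 1: Compute the condition number.
kappa = L/mu = 57/18 = 3.1667
Step 2: Compute the convergence rate.
r = 1 - 2/(kappa + 1) = 1 - 2*mu/(L + mu) = (L - mu)/(L + mu) = 39/75 = 0.52


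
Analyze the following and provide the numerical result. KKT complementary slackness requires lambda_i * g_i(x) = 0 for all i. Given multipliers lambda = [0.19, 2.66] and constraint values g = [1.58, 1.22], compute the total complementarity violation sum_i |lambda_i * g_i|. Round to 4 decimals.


KKT complementary slackness check:
lambda_1 * g_1 = 0.19 * 1.58 = 0.3002
lambda_2 * g_2 = 2.66 * 1.22 = 3.2452
Total violation = 0.3002 + 3.2452 = 3.5454


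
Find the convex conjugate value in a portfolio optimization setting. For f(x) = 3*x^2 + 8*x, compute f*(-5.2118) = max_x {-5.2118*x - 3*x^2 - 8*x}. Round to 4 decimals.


f*(y) = sup_x {y*x - a*x^2 - b*x} = sup_x {(y-b)*x - a*x^2}
FOC: (y - b) - 2a*x = 0 => x* = (y - b)/(2a)
x* = (-5.2118 - 8)/(2*3) = -2.202
f*(-5.2118) = (y-b)^2/(4a) = (-5.2118 - 8)^2/(4*3)
= 174.5517/12 = 14.546


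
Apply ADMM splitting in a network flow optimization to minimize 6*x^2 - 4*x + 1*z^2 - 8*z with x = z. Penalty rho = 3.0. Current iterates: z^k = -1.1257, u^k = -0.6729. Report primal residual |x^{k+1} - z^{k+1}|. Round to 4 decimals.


ADMM iteration with rho = 3.0, z^k = -1.1257, u^k = -0.6729
Step 1: x-update.
Minimize 6*x^2 - 4*x + (3.0/2)*(x + 1.1257 - 0.6729)^2
FOC: (2*6 + 3.0)*x = 4 + 3.0*(-1.1257 + 0.6729)
x^{k+1} = 0.1761
Step 2: z-update.
Minimize 1*z^2 - 8*z + (3.0/2)*(0.1761 - z - 0.6729)^2
FOC: (2*1 + 3.0)*z = 8 + 3.0*(0.1761 - 0.6729)
z^{k+1} = 1.3019
Step 3: u-update.
u^{k+1} = -0.6729 + 0.1761 - 1.3019 = -1.7987
Step 4: Primal residual = |0.1761 - 1.3019| = 1.1258


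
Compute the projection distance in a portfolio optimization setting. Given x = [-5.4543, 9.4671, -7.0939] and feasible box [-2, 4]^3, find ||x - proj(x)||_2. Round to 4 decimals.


Project each component onto [-2, 4].
clip(-5.4543) = -2.0, clip(9.4671) = 4.0, clip(-7.0939) = -2.0
Projection = [-2.0, 4.0, -2.0]
Squared diffs: [11.9322, 29.8892, 25.9478]
Distance = sqrt(67.7692) = 8.2322


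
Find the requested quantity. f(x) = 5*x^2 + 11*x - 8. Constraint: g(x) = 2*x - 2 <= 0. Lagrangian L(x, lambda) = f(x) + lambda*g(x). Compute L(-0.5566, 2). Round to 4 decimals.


Step 1: Evaluate f(x).
f(-0.5566) = 5*(-0.5566)^2 + 11*(-0.5566) - 8 = -12.5736
Step 2: Evaluate g(x).
g(-0.5566) = 2*-0.5566 - 2 = -3.1132
Step 3: Compute Lagrangian.
L = -12.5736 + 2*-3.1132 = -18.8


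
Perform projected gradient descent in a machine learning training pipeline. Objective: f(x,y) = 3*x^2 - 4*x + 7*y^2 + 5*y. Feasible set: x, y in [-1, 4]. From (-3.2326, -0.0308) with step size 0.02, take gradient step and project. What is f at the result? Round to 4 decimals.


Step 1: Compute gradient at (-3.2326, -0.0308).
grad_x = 2*3*-3.2326 - 4 = -23.3956
grad_y = 2*7*-0.0308 + 5 = 4.5688
Step 2: Gradient step.
x_raw = -3.2326 - 0.02*-23.3956 = -2.7647
y_raw = -0.0308 - 0.02*4.5688 = -0.1222
Step 3: Project onto [-1, 4].
x_proj = clip(-2.7647) = -1.0
y_proj = clip(-0.1222) = -0.1222
Step 4: Evaluate f.
f(-1.0, -0.1222) = 6.4936


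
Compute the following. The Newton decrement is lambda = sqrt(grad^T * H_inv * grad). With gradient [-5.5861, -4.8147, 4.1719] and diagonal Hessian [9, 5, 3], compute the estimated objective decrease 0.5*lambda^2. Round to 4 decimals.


Step 1: H is diagonal, so H^(-1) * g = [-0.6207, -0.9629, 1.3906].
Step 2: g^T H^(-1) g = sum_i g_i^2 / H_ii
  = (-5.5861)^2/9 + (-4.8147)^2/5 + (4.1719)^2/3
  = 3.4672 + 4.6363 + 5.8016 = 13.905
Step 3: Objective decrease = 0.5 * g^T H^(-1) g = 6.9525


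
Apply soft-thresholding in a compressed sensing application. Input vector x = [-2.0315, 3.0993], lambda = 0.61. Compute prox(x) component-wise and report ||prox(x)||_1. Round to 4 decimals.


Soft-thresholding with lambda = 0.61:
prox(-2.0315) = sign(-2.0315)*max(|-2.0315| - 0.61, 0) = -1.4215
prox(3.0993) = sign(3.0993)*max(|3.0993| - 0.61, 0) = 2.4893
prox(x) = [-1.4215, 2.4893]
||prox(x)||_1 = 1.4215 + 2.4893 = 3.9108


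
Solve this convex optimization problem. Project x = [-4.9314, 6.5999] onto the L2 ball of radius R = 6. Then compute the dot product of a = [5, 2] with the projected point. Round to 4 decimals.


Step 1: Compute ||x|| (intermediates to 6 decimals).
||x|| = sqrt((-4.9314)^2 + 6.5999^2) = 8.238773
Step 2: Project.
Since ||x|| > R, scale = R/||x|| = 6/8.238773 = 0.728264, proj(x) = scale * x
proj(x) = [-3.591361, 4.80647]
Step 3: Dot product.
a^T * proj(x) = 5*(-3.591361) + 2*4.80647 = -8.3439


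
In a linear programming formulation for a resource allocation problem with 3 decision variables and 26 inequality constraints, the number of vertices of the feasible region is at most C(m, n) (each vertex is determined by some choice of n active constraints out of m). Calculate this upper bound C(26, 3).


Each vertex corresponds to some choice of n active constraints out of m, so the number of vertices is at most C(m, n) = m! / (n!(m-n)!).
m = 26, n = 3
Numerator: 26 * 25 * 24
Denominator: 3! = 6
C(26, 3) = 2600


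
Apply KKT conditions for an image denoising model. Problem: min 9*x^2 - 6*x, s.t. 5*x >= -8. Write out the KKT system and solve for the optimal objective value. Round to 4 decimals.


Step 1: Try lambda = 0 (constraint inactive).
Stationarity: 2*9*x - 6 = 0
x* = 6/(2*9) = 1/3 = 0.3333 (rounded; the exact value 1/3 is used below)
Check constraint: 5*0.3333 = 1.6665 >= -8 -- satisfied.
Step 2: Compute optimal value.
f(x*) = 9*(1/3)^2 - 6*(1/3) = -1.0


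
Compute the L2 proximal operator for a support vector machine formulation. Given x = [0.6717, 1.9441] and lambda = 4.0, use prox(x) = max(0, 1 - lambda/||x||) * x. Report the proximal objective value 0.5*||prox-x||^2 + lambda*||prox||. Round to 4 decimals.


Step 1: Compute ||x||.
||x|| = 2.0569
Step 2: Compute scaling factor.
scale = max(0, 1 - 4.0/2.0569) = 0.0
Step 3: prox(x) = [0.0, 0.0]
||prox(x)|| = 0.0
Step 4: Proximal objective.
0.5*||prox-x||^2 = 2.1154
lambda*||prox|| = 0.0
Total = 2.1154


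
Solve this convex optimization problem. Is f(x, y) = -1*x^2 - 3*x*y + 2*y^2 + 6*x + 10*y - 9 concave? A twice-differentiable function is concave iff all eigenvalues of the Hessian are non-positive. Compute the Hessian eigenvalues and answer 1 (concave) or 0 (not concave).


The Hessian of f(x,y) = -1*x^2 - 3*x*y + 2*y^2 + 6*x + 10*y - 9 is:
H = [[-2, -3], [-3, 4]]
Trace = -2 + 4 = 2
Determinant = -2*4 - (-3)^2 = -17
Discriminant = (2)^2 - 4*-17 = 72.0
Eigenvalues: lambda_1 = -3.2426, lambda_2 = 5.2426
The function is not concave.

0


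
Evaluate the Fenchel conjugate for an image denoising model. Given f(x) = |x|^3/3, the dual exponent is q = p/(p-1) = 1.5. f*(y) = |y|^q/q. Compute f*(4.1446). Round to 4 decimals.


The conjugate exponent q satisfies 1/p + 1/q = 1.
p = 3, so q = 3/(3 - 1) = 1.5
|y|^q = 4.1446^1.5 = 8.4377
f*(4.1446) = 8.4377 / 1.5 = 5.6251


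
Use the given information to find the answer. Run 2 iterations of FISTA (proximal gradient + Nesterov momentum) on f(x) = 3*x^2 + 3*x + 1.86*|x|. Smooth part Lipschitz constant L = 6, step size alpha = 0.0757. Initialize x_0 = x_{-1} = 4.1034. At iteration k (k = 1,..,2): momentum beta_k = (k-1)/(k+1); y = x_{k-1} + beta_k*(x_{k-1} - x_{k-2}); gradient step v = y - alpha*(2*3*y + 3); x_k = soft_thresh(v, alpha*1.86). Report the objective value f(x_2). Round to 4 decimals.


FISTA on f(x) = 3*x^2 + 3*x + 1.86*|x|
L = 6, alpha = 0.0757
Iteration 1: beta = 0.0, y = 4.1034 + 0.0*(4.1034 - 4.1034) = 4.1034
  grad(y) = 27.6204, v = y - alpha*grad = 2.0125
  prox(v) = soft_thresh(2.0125, 0.1408) = 1.8717
Iteration 2: beta = 0.3333, y = 1.8717 + 0.3333*(1.8717 - 4.1034) = 1.1278
  grad(y) = 9.7671, v = y - alpha*grad = 0.3885
  prox(v) = soft_thresh(0.3885, 0.1408) = 0.2477
f(x_2) = 3*0.2477^2 + 3*0.2477 + 1.86*|0.2477| = 1.3877


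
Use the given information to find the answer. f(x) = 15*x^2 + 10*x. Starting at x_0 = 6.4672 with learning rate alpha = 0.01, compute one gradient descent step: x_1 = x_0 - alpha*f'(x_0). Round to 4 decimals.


We compute the gradient at x_0 and apply the update.
f'(x) = 30*x + 10
f'(6.4672) = 30*6.4672 + 10 = 204.016
x_1 = 6.4672 - 0.01*204.016 = 4.427


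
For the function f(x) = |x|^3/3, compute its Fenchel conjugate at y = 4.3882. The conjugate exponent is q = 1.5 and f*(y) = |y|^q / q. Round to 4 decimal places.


The conjugate exponent q satisfies 1/p + 1/q = 1.
p = 3, so q = 3/(3 - 1) = 1.5
|y|^q = 4.3882^1.5 = 9.1924
f*(4.3882) = 9.1924 / 1.5 = 6.1283


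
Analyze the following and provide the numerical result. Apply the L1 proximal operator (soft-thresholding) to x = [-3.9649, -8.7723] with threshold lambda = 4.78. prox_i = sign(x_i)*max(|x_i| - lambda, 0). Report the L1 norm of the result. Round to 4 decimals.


Soft-thresholding with lambda = 4.78:
prox(-3.9649) = sign(-3.9649)*max(|-3.9649| - 4.78, 0) = 0.0
prox(-8.7723) = sign(-8.7723)*max(|-8.7723| - 4.78, 0) = -3.9923
prox(x) = [0.0, -3.9923]
||prox(x)||_1 = 0.0 + 3.9923 = 3.9923


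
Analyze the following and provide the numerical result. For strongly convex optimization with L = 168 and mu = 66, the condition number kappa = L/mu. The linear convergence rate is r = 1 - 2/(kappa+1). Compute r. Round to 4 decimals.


Step 1: Compute the condition number.
kappa = L/mu = 168/66 = 2.5455
Step 2: Compute the convergence rate.
r = 1 - 2/(kappa + 1) = 1 - 2*mu/(L + mu) = (L - mu)/(L + mu) = 102/234 = 0.4359


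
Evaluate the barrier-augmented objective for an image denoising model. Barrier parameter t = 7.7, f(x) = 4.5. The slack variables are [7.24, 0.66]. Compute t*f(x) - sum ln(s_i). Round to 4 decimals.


Step 1: Compute log-barrier.
ln values: [1.9796, -0.4155]
phi = -(1.9796 - 0.4155) = -1.5641
Step 2: Compute augmented objective.
t*f(x) = 7.7*4.5 = 34.65
Total = 34.65 - 1.5641 = 33.0859


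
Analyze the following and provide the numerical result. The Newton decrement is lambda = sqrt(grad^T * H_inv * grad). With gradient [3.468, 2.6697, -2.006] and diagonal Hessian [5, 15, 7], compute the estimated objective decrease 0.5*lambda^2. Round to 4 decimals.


Step 1: H is diagonal, so H^(-1) * g = [0.6936, 0.178, -0.2866].
Step 2: g^T H^(-1) g = sum_i g_i^2 / H_ii
  = (3.468)^2/5 + (2.6697)^2/15 + (-2.006)^2/7
  = 2.4054 + 0.4752 + 0.5749 = 3.4554
Step 3: Objective decrease = 0.5 * g^T H^(-1) g = 1.7277


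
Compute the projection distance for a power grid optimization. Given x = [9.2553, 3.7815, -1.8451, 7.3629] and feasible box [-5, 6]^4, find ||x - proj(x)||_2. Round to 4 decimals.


Project each component onto [-5, 6].
clip(9.2553) = 6.0, clip(3.7815) = 3.7815, clip(-1.8451) = -1.8451, clip(7.3629) = 6.0
Projection = [6.0, 3.7815, -1.8451, 6.0]
Squared diffs: [10.597, 0.0, 0.0, 1.8575]
Distance = sqrt(12.4545) = 3.5291


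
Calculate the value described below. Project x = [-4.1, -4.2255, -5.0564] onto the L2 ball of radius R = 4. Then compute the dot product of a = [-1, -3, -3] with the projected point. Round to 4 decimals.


Step 1: Compute ||x|| (intermediates to 6 decimals).
||x|| = sqrt((-4.1)^2 + (-4.2255)^2 + (-5.0564)^2) = 7.76093
Step 2: Project.
Since ||x|| > R, scale = R/||x|| = 4/7.76093 = 0.515402, proj(x) = scale * x
proj(x) = [-2.113148, -2.177831, -2.606079]
Step 3: Dot product.
a^T * proj(x) = -1*(-2.113148) - 3*(-2.177831) - 3*(-2.606079) = 16.4649


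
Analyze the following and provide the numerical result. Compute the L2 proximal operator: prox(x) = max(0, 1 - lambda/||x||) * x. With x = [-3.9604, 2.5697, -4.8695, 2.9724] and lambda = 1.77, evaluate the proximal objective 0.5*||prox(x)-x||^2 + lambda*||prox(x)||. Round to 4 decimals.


Step 1: Compute ||x||.
||x|| = 7.4051
Step 2: Compute scaling factor.
scale = max(0, 1 - 1.77/7.4051) = 0.761
Step 3: prox(x) = [-3.0138, 1.9555, -3.7056, 2.2619]
||prox(x)|| = 5.6351
Step 4: Proximal objective.
0.5*||prox-x||^2 = 1.5665
lambda*||prox|| = 9.9741
Total = 11.5406


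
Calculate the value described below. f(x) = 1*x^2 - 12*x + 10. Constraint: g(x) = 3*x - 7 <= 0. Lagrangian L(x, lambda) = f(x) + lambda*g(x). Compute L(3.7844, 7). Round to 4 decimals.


Step 1: Evaluate f(x).
f(3.7844) = 1*3.7844^2 - 12*3.7844 + 10 = -21.0911
Step 2: Evaluate g(x).
g(3.7844) = 3*3.7844 - 7 = 4.3532
Step 3: Compute Lagrangian.
L = -21.0911 + 7*4.3532 = 9.3813


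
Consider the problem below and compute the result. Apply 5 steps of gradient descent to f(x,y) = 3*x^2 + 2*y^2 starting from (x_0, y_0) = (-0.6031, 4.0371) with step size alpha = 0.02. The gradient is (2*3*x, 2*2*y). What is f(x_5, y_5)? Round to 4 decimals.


Gradient descent on f(x,y) = 3*x^2 + 2*y^2.
Starting point: (-0.6031, 4.0371), alpha = 0.02
Step 1: grad_x = 2*3*-0.6031 = -3.6186, grad_y = 2*2*4.0371 = 16.1484
  x_1 = -0.6031 - 0.02*-3.6186 = -0.5307
  y_1 = 4.0371 - 0.02*16.1484 = 3.7141
Step 2: grad_x = 2*3*-0.5307 = -3.1844, grad_y = 2*2*3.7141 = 14.8565
  x_2 = -0.5307 - 0.02*-3.1844 = -0.467
  y_2 = 3.7141 - 0.02*14.8565 = 3.417
Step 3: grad_x = 2*3*-0.467 = -2.8022, grad_y = 2*2*3.417 = 13.668
  x_3 = -0.467 - 0.02*-2.8022 = -0.411
  y_3 = 3.417 - 0.02*13.668 = 3.1436
Step 4: grad_x = 2*3*-0.411 = -2.466, grad_y = 2*2*3.1436 = 12.5746
  x_4 = -0.411 - 0.02*-2.466 = -0.3617
  y_4 = 3.1436 - 0.02*12.5746 = 2.8922
Step 5: grad_x = 2*3*-0.3617 = -2.1701, grad_y = 2*2*2.8922 = 11.5686
  x_5 = -0.3617 - 0.02*-2.1701 = -0.3183
  y_5 = 2.8922 - 0.02*11.5686 = 2.6608
f(-0.3183, 2.6608) = 3*(-0.3183)^2 + 2*2.6608^2 = 14.4634


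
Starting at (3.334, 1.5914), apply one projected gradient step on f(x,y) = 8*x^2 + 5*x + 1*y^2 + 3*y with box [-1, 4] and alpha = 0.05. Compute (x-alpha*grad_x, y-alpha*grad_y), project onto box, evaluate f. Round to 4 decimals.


Step 1: Compute gradient at (3.334, 1.5914).
grad_x = 2*8*3.334 + 5 = 58.344
grad_y = 2*1*1.5914 + 3 = 6.1828
Step 2: Gradient step.
x_raw = 3.334 - 0.05*58.344 = 0.4168
y_raw = 1.5914 - 0.05*6.1828 = 1.2823
Step 3: Project onto [-1, 4].
x_proj = clip(0.4168) = 0.4168
y_proj = clip(1.2823) = 1.2823
Step 4: Evaluate f.
f(0.4168, 1.2823) = 8.9647


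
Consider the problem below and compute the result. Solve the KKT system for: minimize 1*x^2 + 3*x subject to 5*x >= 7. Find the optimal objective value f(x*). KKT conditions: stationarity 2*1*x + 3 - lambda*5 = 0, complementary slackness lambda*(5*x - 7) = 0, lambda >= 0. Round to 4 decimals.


Step 1: Try lambda = 0 (constraint inactive).
x_unc = -3/(2*1) = -1.5
Check: 5*-1.5 = -7.5 < 7 -- violated!
Step 2: Constraint must be active: 5*x = 7
x* = 7/5 = 1.4
lambda = (2*1*1.4 + 3)/5 = 1.16
Step 3: Compute optimal value.
f(x*) = 1*1.4^2 + 3*1.4 = 6.16
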